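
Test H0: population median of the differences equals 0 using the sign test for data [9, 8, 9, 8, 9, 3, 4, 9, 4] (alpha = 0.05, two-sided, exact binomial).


Step 1: Discard zero differences. Original n = 9; n_eff = number of nonzero differences = 9.
Nonzero differences (with sign): +9, +8, +9, +8, +9, +3, +4, +9, +4
Step 2: Count signs: positive = 9, negative = 0.
Step 3: Under H0: P(positive) = 0.5, so the number of positives S ~ Bin(9, 0.5).
Step 4: Two-sided exact p-value = sum of Bin(9,0.5) probabilities at or below the observed probability = 0.003906.
Step 5: alpha = 0.05. reject H0.

n_eff = 9, pos = 9, neg = 0, p = 0.003906, reject H0.


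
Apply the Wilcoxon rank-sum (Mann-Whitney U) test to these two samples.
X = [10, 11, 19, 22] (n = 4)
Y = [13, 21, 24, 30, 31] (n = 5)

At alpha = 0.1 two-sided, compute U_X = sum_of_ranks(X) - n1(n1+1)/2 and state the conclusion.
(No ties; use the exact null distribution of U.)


Step 1: Combine and sort all 9 observations; assign midranks.
sorted (value, group): (10,X), (11,X), (13,Y), (19,X), (21,Y), (22,X), (24,Y), (30,Y), (31,Y)
ranks: 10->1, 11->2, 13->3, 19->4, 21->5, 22->6, 24->7, 30->8, 31->9
Step 2: Rank sum for X: R1 = 1 + 2 + 4 + 6 = 13.
Step 3: U_X = R1 - n1(n1+1)/2 = 13 - 4*5/2 = 13 - 10 = 3.
       U_Y = n1*n2 - U_X = 20 - 3 = 17.
Step 4: No ties, so the exact null distribution of U (based on enumerating the C(9,4) = 126 equally likely rank assignments) gives the two-sided p-value.
Step 5: p-value = 0.111111; compare to alpha = 0.1. fail to reject H0.

U_X = 3, p = 0.111111, fail to reject H0 at alpha = 0.1.


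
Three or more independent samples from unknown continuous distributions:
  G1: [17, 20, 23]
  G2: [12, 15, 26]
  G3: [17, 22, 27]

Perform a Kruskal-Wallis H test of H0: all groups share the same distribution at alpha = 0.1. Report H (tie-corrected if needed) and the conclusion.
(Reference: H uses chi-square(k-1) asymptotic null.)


Step 1: Combine all N = 9 observations and assign midranks.
sorted (value, group, rank): (12,G2,1), (15,G2,2), (17,G1,3.5), (17,G3,3.5), (20,G1,5), (22,G3,6), (23,G1,7), (26,G2,8), (27,G3,9)
Step 2: Sum ranks within each group.
R_1 = 15.5 (n_1 = 3)
R_2 = 11 (n_2 = 3)
R_3 = 18.5 (n_3 = 3)
Step 3: H = 12/(N(N+1)) * sum(R_i^2/n_i) - 3(N+1)
     = 12/(9*10) * (15.5^2/3 + 11^2/3 + 18.5^2/3) - 3*10
     = 0.133333 * 234.5 - 30
     = 1.266667.
Step 4: Ties present; correction factor C = 1 - 6/(9^3 - 9) = 0.991667. Corrected H = 1.266667 / 0.991667 = 1.277311.
Step 5: Under H0, H ~ chi^2(2); p-value = 0.528002.
Step 6: alpha = 0.1. fail to reject H0.

H = 1.2773, df = 2, p = 0.528002, fail to reject H0.


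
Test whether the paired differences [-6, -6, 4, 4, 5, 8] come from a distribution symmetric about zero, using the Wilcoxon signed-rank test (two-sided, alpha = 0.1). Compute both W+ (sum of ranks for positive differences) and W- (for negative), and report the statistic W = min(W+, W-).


Step 1: Drop any zero differences (none here) and take |d_i|.
|d| = [6, 6, 4, 4, 5, 8]
Step 2: Midrank |d_i| (ties get averaged ranks).
ranks: |6|->4.5, |6|->4.5, |4|->1.5, |4|->1.5, |5|->3, |8|->6
Step 3: Attach original signs; sum ranks with positive sign and with negative sign.
W+ = 1.5 + 1.5 + 3 + 6 = 12
W- = 4.5 + 4.5 = 9
(Check: W+ + W- = 21 should equal n(n+1)/2 = 21.)
Step 4: Test statistic W = min(W+, W-) = 9.
Step 5: Ties in |d|, so use the tie-corrected normal approximation.
        E[W] = n(n+1)/4 = 6*7/4 = 10.5.
        Tie groups: |d|=4 (t=2), |d|=6 (t=2); sum(t^3 - t) = 12.
        Var[W] = n(n+1)(2n+1)/24 - sum(t^3-t)/48 = 546/24 - 12/48 = 22.5.
        z = (W - E[W]) / sqrt(Var[W]) = (9 - 10.5) / 4.7434 = -0.3162.
        Two-sided p = 2*Phi(z) = 0.751830.
Step 6: alpha = 0.1. fail to reject H0.

W+ = 12, W- = 9, W = min = 9, p = 0.751830, fail to reject H0.


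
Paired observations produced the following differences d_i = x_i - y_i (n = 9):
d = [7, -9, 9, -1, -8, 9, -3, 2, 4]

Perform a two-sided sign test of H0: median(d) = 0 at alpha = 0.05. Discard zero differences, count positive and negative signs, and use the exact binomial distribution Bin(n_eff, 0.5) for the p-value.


Step 1: Discard zero differences. Original n = 9; n_eff = number of nonzero differences = 9.
Nonzero differences (with sign): +7, -9, +9, -1, -8, +9, -3, +2, +4
Step 2: Count signs: positive = 5, negative = 4.
Step 3: Under H0: P(positive) = 0.5, so the number of positives S ~ Bin(9, 0.5).
Step 4: Two-sided exact p-value = sum of Bin(9,0.5) probabilities at or below the observed probability = 1.000000.
Step 5: alpha = 0.05. fail to reject H0.

n_eff = 9, pos = 5, neg = 4, p = 1.000000, fail to reject H0.


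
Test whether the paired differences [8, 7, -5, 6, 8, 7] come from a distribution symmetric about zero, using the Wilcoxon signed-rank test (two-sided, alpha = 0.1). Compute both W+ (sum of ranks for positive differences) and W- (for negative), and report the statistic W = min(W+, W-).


Step 1: Drop any zero differences (none here) and take |d_i|.
|d| = [8, 7, 5, 6, 8, 7]
Step 2: Midrank |d_i| (ties get averaged ranks).
ranks: |8|->5.5, |7|->3.5, |5|->1, |6|->2, |8|->5.5, |7|->3.5
Step 3: Attach original signs; sum ranks with positive sign and with negative sign.
W+ = 5.5 + 3.5 + 2 + 5.5 + 3.5 = 20
W- = 1 = 1
(Check: W+ + W- = 21 should equal n(n+1)/2 = 21.)
Step 4: Test statistic W = min(W+, W-) = 1.
Step 5: Ties in |d|, so use the tie-corrected normal approximation.
        E[W] = n(n+1)/4 = 6*7/4 = 10.5.
        Tie groups: |d|=7 (t=2), |d|=8 (t=2); sum(t^3 - t) = 12.
        Var[W] = n(n+1)(2n+1)/24 - sum(t^3-t)/48 = 546/24 - 12/48 = 22.5.
        z = (W - E[W]) / sqrt(Var[W]) = (1 - 10.5) / 4.7434 = -2.0028.
        Two-sided p = 2*Phi(z) = 0.045201.
Step 6: alpha = 0.1. reject H0.

W+ = 20, W- = 1, W = min = 1, p = 0.045201, reject H0.


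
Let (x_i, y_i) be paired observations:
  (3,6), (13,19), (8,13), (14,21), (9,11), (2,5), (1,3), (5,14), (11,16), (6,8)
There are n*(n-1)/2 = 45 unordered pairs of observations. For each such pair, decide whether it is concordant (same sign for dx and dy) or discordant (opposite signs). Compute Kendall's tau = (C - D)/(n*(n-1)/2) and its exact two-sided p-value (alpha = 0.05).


Step 1: Enumerate the 45 unordered pairs (i,j) with i<j and classify each by sign(x_j-x_i) * sign(y_j-y_i).
  (1,2):dx=+10,dy=+13->C; (1,3):dx=+5,dy=+7->C; (1,4):dx=+11,dy=+15->C; (1,5):dx=+6,dy=+5->C
  (1,6):dx=-1,dy=-1->C; (1,7):dx=-2,dy=-3->C; (1,8):dx=+2,dy=+8->C; (1,9):dx=+8,dy=+10->C
  (1,10):dx=+3,dy=+2->C; (2,3):dx=-5,dy=-6->C; (2,4):dx=+1,dy=+2->C; (2,5):dx=-4,dy=-8->C
  (2,6):dx=-11,dy=-14->C; (2,7):dx=-12,dy=-16->C; (2,8):dx=-8,dy=-5->C; (2,9):dx=-2,dy=-3->C
  (2,10):dx=-7,dy=-11->C; (3,4):dx=+6,dy=+8->C; (3,5):dx=+1,dy=-2->D; (3,6):dx=-6,dy=-8->C
  (3,7):dx=-7,dy=-10->C; (3,8):dx=-3,dy=+1->D; (3,9):dx=+3,dy=+3->C; (3,10):dx=-2,dy=-5->C
  (4,5):dx=-5,dy=-10->C; (4,6):dx=-12,dy=-16->C; (4,7):dx=-13,dy=-18->C; (4,8):dx=-9,dy=-7->C
  (4,9):dx=-3,dy=-5->C; (4,10):dx=-8,dy=-13->C; (5,6):dx=-7,dy=-6->C; (5,7):dx=-8,dy=-8->C
  (5,8):dx=-4,dy=+3->D; (5,9):dx=+2,dy=+5->C; (5,10):dx=-3,dy=-3->C; (6,7):dx=-1,dy=-2->C
  (6,8):dx=+3,dy=+9->C; (6,9):dx=+9,dy=+11->C; (6,10):dx=+4,dy=+3->C; (7,8):dx=+4,dy=+11->C
  (7,9):dx=+10,dy=+13->C; (7,10):dx=+5,dy=+5->C; (8,9):dx=+6,dy=+2->C; (8,10):dx=+1,dy=-6->D
  (9,10):dx=-5,dy=-8->C
Step 2: C = 41, D = 4, total pairs = 45.
Step 3: tau = (C - D)/(n(n-1)/2) = (41 - 4)/45 = 0.822222.
Step 4: Exact two-sided p-value (enumerate n! = 3628800 permutations of y under H0): p = 0.000358.
Step 5: alpha = 0.05. reject H0.

tau_b = 0.8222 (C=41, D=4), p = 0.000358, reject H0.


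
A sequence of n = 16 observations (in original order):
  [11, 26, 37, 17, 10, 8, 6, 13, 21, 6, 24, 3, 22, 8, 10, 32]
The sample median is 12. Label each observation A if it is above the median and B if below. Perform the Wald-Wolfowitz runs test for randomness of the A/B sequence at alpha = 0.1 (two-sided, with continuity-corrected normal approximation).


Step 1: Compute median = 12; label A = above, B = below.
Labels in order: BAAABBBAABABABBA  (n_A = 8, n_B = 8)
Step 2: Count runs R = 10.
Step 3: Under H0 (random ordering), E[R] = 2*n_A*n_B/(n_A+n_B) + 1 = 2*8*8/16 + 1 = 9.0000.
        Var[R] = 2*n_A*n_B*(2*n_A*n_B - n_A - n_B) / ((n_A+n_B)^2 * (n_A+n_B-1)) = 14336/3840 = 3.7333.
        SD[R] = 1.9322.
Step 4: Continuity-corrected z = (R - 0.5 - E[R]) / SD[R] = (10 - 0.5 - 9.0000) / 1.9322 = 0.2588.
Step 5: Two-sided p-value via normal approximation = 2*(1 - Phi(|z|)) = 0.795809.
Step 6: alpha = 0.1. fail to reject H0.

R = 10, z = 0.2588, p = 0.795809, fail to reject H0.


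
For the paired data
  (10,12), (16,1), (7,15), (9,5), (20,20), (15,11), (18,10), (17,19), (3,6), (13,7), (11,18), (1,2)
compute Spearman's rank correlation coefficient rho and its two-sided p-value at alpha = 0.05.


Step 1: Rank x and y separately (midranks; no ties here).
rank(x): 10->5, 16->9, 7->3, 9->4, 20->12, 15->8, 18->11, 17->10, 3->2, 13->7, 11->6, 1->1
rank(y): 12->8, 1->1, 15->9, 5->3, 20->12, 11->7, 10->6, 19->11, 6->4, 7->5, 18->10, 2->2
Step 2: d_i = R_x(i) - R_y(i); compute d_i^2.
  (5-8)^2=9, (9-1)^2=64, (3-9)^2=36, (4-3)^2=1, (12-12)^2=0, (8-7)^2=1, (11-6)^2=25, (10-11)^2=1, (2-4)^2=4, (7-5)^2=4, (6-10)^2=16, (1-2)^2=1
sum(d^2) = 162.
Step 3: rho = 1 - 6*162 / (12*(12^2 - 1)) = 1 - 972/1716 = 0.433566.
Step 4: Under H0, t = rho * sqrt((n-2)/(1-rho^2)) = 1.5215 ~ t(10).
Step 5: Two-sided p-value from the t-distribution with 10 df = 0.159106.
Step 6: alpha = 0.05. fail to reject H0.

rho = 0.4336, p = 0.159106, fail to reject H0 at alpha = 0.05.


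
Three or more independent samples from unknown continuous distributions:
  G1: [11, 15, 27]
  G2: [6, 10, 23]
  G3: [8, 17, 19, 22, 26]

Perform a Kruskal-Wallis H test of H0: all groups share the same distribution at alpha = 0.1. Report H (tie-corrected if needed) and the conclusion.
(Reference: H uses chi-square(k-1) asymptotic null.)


Step 1: Combine all N = 11 observations and assign midranks.
sorted (value, group, rank): (6,G2,1), (8,G3,2), (10,G2,3), (11,G1,4), (15,G1,5), (17,G3,6), (19,G3,7), (22,G3,8), (23,G2,9), (26,G3,10), (27,G1,11)
Step 2: Sum ranks within each group.
R_1 = 20 (n_1 = 3)
R_2 = 13 (n_2 = 3)
R_3 = 33 (n_3 = 5)
Step 3: H = 12/(N(N+1)) * sum(R_i^2/n_i) - 3(N+1)
     = 12/(11*12) * (20^2/3 + 13^2/3 + 33^2/5) - 3*12
     = 0.090909 * 407.467 - 36
     = 1.042424.
Step 4: No ties, so H is used without correction.
Step 5: Under H0, H ~ chi^2(2); p-value = 0.593800.
Step 6: alpha = 0.1. fail to reject H0.

H = 1.0424, df = 2, p = 0.593800, fail to reject H0.


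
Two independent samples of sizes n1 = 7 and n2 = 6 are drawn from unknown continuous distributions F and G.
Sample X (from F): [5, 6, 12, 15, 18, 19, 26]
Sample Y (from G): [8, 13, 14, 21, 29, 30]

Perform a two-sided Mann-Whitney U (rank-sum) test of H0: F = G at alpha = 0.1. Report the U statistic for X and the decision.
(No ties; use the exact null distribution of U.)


Step 1: Combine and sort all 13 observations; assign midranks.
sorted (value, group): (5,X), (6,X), (8,Y), (12,X), (13,Y), (14,Y), (15,X), (18,X), (19,X), (21,Y), (26,X), (29,Y), (30,Y)
ranks: 5->1, 6->2, 8->3, 12->4, 13->5, 14->6, 15->7, 18->8, 19->9, 21->10, 26->11, 29->12, 30->13
Step 2: Rank sum for X: R1 = 1 + 2 + 4 + 7 + 8 + 9 + 11 = 42.
Step 3: U_X = R1 - n1(n1+1)/2 = 42 - 7*8/2 = 42 - 28 = 14.
       U_Y = n1*n2 - U_X = 42 - 14 = 28.
Step 4: No ties, so the exact null distribution of U (based on enumerating the C(13,7) = 1716 equally likely rank assignments) gives the two-sided p-value.
Step 5: p-value = 0.365967; compare to alpha = 0.1. fail to reject H0.

U_X = 14, p = 0.365967, fail to reject H0 at alpha = 0.1.


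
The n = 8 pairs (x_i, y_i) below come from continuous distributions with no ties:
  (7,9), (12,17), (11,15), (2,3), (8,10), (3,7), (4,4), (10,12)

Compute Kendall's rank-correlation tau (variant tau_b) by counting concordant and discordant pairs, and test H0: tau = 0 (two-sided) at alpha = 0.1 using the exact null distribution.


Step 1: Enumerate the 28 unordered pairs (i,j) with i<j and classify each by sign(x_j-x_i) * sign(y_j-y_i).
  (1,2):dx=+5,dy=+8->C; (1,3):dx=+4,dy=+6->C; (1,4):dx=-5,dy=-6->C; (1,5):dx=+1,dy=+1->C
  (1,6):dx=-4,dy=-2->C; (1,7):dx=-3,dy=-5->C; (1,8):dx=+3,dy=+3->C; (2,3):dx=-1,dy=-2->C
  (2,4):dx=-10,dy=-14->C; (2,5):dx=-4,dy=-7->C; (2,6):dx=-9,dy=-10->C; (2,7):dx=-8,dy=-13->C
  (2,8):dx=-2,dy=-5->C; (3,4):dx=-9,dy=-12->C; (3,5):dx=-3,dy=-5->C; (3,6):dx=-8,dy=-8->C
  (3,7):dx=-7,dy=-11->C; (3,8):dx=-1,dy=-3->C; (4,5):dx=+6,dy=+7->C; (4,6):dx=+1,dy=+4->C
  (4,7):dx=+2,dy=+1->C; (4,8):dx=+8,dy=+9->C; (5,6):dx=-5,dy=-3->C; (5,7):dx=-4,dy=-6->C
  (5,8):dx=+2,dy=+2->C; (6,7):dx=+1,dy=-3->D; (6,8):dx=+7,dy=+5->C; (7,8):dx=+6,dy=+8->C
Step 2: C = 27, D = 1, total pairs = 28.
Step 3: tau = (C - D)/(n(n-1)/2) = (27 - 1)/28 = 0.928571.
Step 4: Exact two-sided p-value (enumerate n! = 40320 permutations of y under H0): p = 0.000397.
Step 5: alpha = 0.1. reject H0.

tau_b = 0.9286 (C=27, D=1), p = 0.000397, reject H0.


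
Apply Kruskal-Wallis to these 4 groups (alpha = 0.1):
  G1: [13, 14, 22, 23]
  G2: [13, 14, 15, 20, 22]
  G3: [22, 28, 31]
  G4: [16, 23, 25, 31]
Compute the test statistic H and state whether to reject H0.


Step 1: Combine all N = 16 observations and assign midranks.
sorted (value, group, rank): (13,G1,1.5), (13,G2,1.5), (14,G1,3.5), (14,G2,3.5), (15,G2,5), (16,G4,6), (20,G2,7), (22,G1,9), (22,G2,9), (22,G3,9), (23,G1,11.5), (23,G4,11.5), (25,G4,13), (28,G3,14), (31,G3,15.5), (31,G4,15.5)
Step 2: Sum ranks within each group.
R_1 = 25.5 (n_1 = 4)
R_2 = 26 (n_2 = 5)
R_3 = 38.5 (n_3 = 3)
R_4 = 46 (n_4 = 4)
Step 3: H = 12/(N(N+1)) * sum(R_i^2/n_i) - 3(N+1)
     = 12/(16*17) * (25.5^2/4 + 26^2/5 + 38.5^2/3 + 46^2/4) - 3*17
     = 0.044118 * 1320.85 - 51
     = 7.272610.
Step 4: Ties present; correction factor C = 1 - 48/(16^3 - 16) = 0.988235. Corrected H = 7.272610 / 0.988235 = 7.359189.
Step 5: Under H0, H ~ chi^2(3); p-value = 0.061289.
Step 6: alpha = 0.1. reject H0.

H = 7.3592, df = 3, p = 0.061289, reject H0.


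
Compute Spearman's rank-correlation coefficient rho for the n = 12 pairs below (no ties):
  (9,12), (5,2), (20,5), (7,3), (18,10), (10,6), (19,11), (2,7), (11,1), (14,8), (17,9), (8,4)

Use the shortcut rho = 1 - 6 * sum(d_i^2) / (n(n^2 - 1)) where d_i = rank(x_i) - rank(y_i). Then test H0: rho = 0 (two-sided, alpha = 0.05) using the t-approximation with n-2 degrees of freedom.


Step 1: Rank x and y separately (midranks; no ties here).
rank(x): 9->5, 5->2, 20->12, 7->3, 18->10, 10->6, 19->11, 2->1, 11->7, 14->8, 17->9, 8->4
rank(y): 12->12, 2->2, 5->5, 3->3, 10->10, 6->6, 11->11, 7->7, 1->1, 8->8, 9->9, 4->4
Step 2: d_i = R_x(i) - R_y(i); compute d_i^2.
  (5-12)^2=49, (2-2)^2=0, (12-5)^2=49, (3-3)^2=0, (10-10)^2=0, (6-6)^2=0, (11-11)^2=0, (1-7)^2=36, (7-1)^2=36, (8-8)^2=0, (9-9)^2=0, (4-4)^2=0
sum(d^2) = 170.
Step 3: rho = 1 - 6*170 / (12*(12^2 - 1)) = 1 - 1020/1716 = 0.405594.
Step 4: Under H0, t = rho * sqrt((n-2)/(1-rho^2)) = 1.4032 ~ t(10).
Step 5: Two-sided p-value from the t-distribution with 10 df = 0.190836.
Step 6: alpha = 0.05. fail to reject H0.

rho = 0.4056, p = 0.190836, fail to reject H0 at alpha = 0.05.


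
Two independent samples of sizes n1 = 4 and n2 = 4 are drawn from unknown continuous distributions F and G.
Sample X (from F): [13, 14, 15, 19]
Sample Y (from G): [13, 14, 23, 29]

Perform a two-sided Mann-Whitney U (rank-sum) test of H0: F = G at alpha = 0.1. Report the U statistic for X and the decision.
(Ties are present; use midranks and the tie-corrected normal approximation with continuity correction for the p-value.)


Step 1: Combine and sort all 8 observations; assign midranks.
sorted (value, group): (13,X), (13,Y), (14,X), (14,Y), (15,X), (19,X), (23,Y), (29,Y)
ranks: 13->1.5, 13->1.5, 14->3.5, 14->3.5, 15->5, 19->6, 23->7, 29->8
Step 2: Rank sum for X: R1 = 1.5 + 3.5 + 5 + 6 = 16.
Step 3: U_X = R1 - n1(n1+1)/2 = 16 - 4*5/2 = 16 - 10 = 6.
       U_Y = n1*n2 - U_X = 16 - 6 = 10.
Step 4: Ties are present, so use the tie-corrected normal approximation (with continuity correction) for the p-value.
Step 5: p-value = 0.661197; compare to alpha = 0.1. fail to reject H0.

U_X = 6, p = 0.661197, fail to reject H0 at alpha = 0.1.


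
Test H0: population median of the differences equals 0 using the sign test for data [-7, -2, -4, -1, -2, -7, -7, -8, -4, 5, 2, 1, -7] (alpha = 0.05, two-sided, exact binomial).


Step 1: Discard zero differences. Original n = 13; n_eff = number of nonzero differences = 13.
Nonzero differences (with sign): -7, -2, -4, -1, -2, -7, -7, -8, -4, +5, +2, +1, -7
Step 2: Count signs: positive = 3, negative = 10.
Step 3: Under H0: P(positive) = 0.5, so the number of positives S ~ Bin(13, 0.5).
Step 4: Two-sided exact p-value = sum of Bin(13,0.5) probabilities at or below the observed probability = 0.092285.
Step 5: alpha = 0.05. fail to reject H0.

n_eff = 13, pos = 3, neg = 10, p = 0.092285, fail to reject H0.


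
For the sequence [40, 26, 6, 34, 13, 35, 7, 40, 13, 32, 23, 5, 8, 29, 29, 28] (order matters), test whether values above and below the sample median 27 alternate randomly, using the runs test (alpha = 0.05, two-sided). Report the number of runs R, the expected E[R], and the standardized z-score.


Step 1: Compute median = 27; label A = above, B = below.
Labels in order: ABBABABABABBBAAA  (n_A = 8, n_B = 8)
Step 2: Count runs R = 11.
Step 3: Under H0 (random ordering), E[R] = 2*n_A*n_B/(n_A+n_B) + 1 = 2*8*8/16 + 1 = 9.0000.
        Var[R] = 2*n_A*n_B*(2*n_A*n_B - n_A - n_B) / ((n_A+n_B)^2 * (n_A+n_B-1)) = 14336/3840 = 3.7333.
        SD[R] = 1.9322.
Step 4: Continuity-corrected z = (R - 0.5 - E[R]) / SD[R] = (11 - 0.5 - 9.0000) / 1.9322 = 0.7763.
Step 5: Two-sided p-value via normal approximation = 2*(1 - Phi(|z|)) = 0.437558.
Step 6: alpha = 0.05. fail to reject H0.

R = 11, z = 0.7763, p = 0.437558, fail to reject H0.


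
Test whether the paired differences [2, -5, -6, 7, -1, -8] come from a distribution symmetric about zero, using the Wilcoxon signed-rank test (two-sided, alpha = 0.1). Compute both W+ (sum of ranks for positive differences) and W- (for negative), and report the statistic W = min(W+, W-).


Step 1: Drop any zero differences (none here) and take |d_i|.
|d| = [2, 5, 6, 7, 1, 8]
Step 2: Midrank |d_i| (ties get averaged ranks).
ranks: |2|->2, |5|->3, |6|->4, |7|->5, |1|->1, |8|->6
Step 3: Attach original signs; sum ranks with positive sign and with negative sign.
W+ = 2 + 5 = 7
W- = 3 + 4 + 1 + 6 = 14
(Check: W+ + W- = 21 should equal n(n+1)/2 = 21.)
Step 4: Test statistic W = min(W+, W-) = 7.
Step 5: No ties, so the exact null distribution over the 2^6 = 64 sign assignments gives the two-sided p-value = 0.562500.
Step 6: alpha = 0.1. fail to reject H0.

W+ = 7, W- = 14, W = min = 7, p = 0.562500, fail to reject H0.


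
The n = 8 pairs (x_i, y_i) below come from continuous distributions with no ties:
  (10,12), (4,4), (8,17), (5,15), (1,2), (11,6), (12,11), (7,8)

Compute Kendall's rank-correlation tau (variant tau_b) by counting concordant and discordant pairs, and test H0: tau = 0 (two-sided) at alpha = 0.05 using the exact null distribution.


Step 1: Enumerate the 28 unordered pairs (i,j) with i<j and classify each by sign(x_j-x_i) * sign(y_j-y_i).
  (1,2):dx=-6,dy=-8->C; (1,3):dx=-2,dy=+5->D; (1,4):dx=-5,dy=+3->D; (1,5):dx=-9,dy=-10->C
  (1,6):dx=+1,dy=-6->D; (1,7):dx=+2,dy=-1->D; (1,8):dx=-3,dy=-4->C; (2,3):dx=+4,dy=+13->C
  (2,4):dx=+1,dy=+11->C; (2,5):dx=-3,dy=-2->C; (2,6):dx=+7,dy=+2->C; (2,7):dx=+8,dy=+7->C
  (2,8):dx=+3,dy=+4->C; (3,4):dx=-3,dy=-2->C; (3,5):dx=-7,dy=-15->C; (3,6):dx=+3,dy=-11->D
  (3,7):dx=+4,dy=-6->D; (3,8):dx=-1,dy=-9->C; (4,5):dx=-4,dy=-13->C; (4,6):dx=+6,dy=-9->D
  (4,7):dx=+7,dy=-4->D; (4,8):dx=+2,dy=-7->D; (5,6):dx=+10,dy=+4->C; (5,7):dx=+11,dy=+9->C
  (5,8):dx=+6,dy=+6->C; (6,7):dx=+1,dy=+5->C; (6,8):dx=-4,dy=+2->D; (7,8):dx=-5,dy=-3->C
Step 2: C = 18, D = 10, total pairs = 28.
Step 3: tau = (C - D)/(n(n-1)/2) = (18 - 10)/28 = 0.285714.
Step 4: Exact two-sided p-value (enumerate n! = 40320 permutations of y under H0): p = 0.398760.
Step 5: alpha = 0.05. fail to reject H0.

tau_b = 0.2857 (C=18, D=10), p = 0.398760, fail to reject H0.


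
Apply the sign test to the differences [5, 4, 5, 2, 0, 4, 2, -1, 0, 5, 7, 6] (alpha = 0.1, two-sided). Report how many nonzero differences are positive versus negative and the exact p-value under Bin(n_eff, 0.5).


Step 1: Discard zero differences. Original n = 12; n_eff = number of nonzero differences = 10.
Nonzero differences (with sign): +5, +4, +5, +2, +4, +2, -1, +5, +7, +6
Step 2: Count signs: positive = 9, negative = 1.
Step 3: Under H0: P(positive) = 0.5, so the number of positives S ~ Bin(10, 0.5).
Step 4: Two-sided exact p-value = sum of Bin(10,0.5) probabilities at or below the observed probability = 0.021484.
Step 5: alpha = 0.1. reject H0.

n_eff = 10, pos = 9, neg = 1, p = 0.021484, reject H0.


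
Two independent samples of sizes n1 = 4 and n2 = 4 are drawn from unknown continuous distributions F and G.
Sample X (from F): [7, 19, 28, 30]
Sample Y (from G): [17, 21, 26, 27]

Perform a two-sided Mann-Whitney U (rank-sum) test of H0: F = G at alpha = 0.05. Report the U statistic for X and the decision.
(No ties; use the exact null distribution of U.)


Step 1: Combine and sort all 8 observations; assign midranks.
sorted (value, group): (7,X), (17,Y), (19,X), (21,Y), (26,Y), (27,Y), (28,X), (30,X)
ranks: 7->1, 17->2, 19->3, 21->4, 26->5, 27->6, 28->7, 30->8
Step 2: Rank sum for X: R1 = 1 + 3 + 7 + 8 = 19.
Step 3: U_X = R1 - n1(n1+1)/2 = 19 - 4*5/2 = 19 - 10 = 9.
       U_Y = n1*n2 - U_X = 16 - 9 = 7.
Step 4: No ties, so the exact null distribution of U (based on enumerating the C(8,4) = 70 equally likely rank assignments) gives the two-sided p-value.
Step 5: p-value = 0.885714; compare to alpha = 0.05. fail to reject H0.

U_X = 9, p = 0.885714, fail to reject H0 at alpha = 0.05.


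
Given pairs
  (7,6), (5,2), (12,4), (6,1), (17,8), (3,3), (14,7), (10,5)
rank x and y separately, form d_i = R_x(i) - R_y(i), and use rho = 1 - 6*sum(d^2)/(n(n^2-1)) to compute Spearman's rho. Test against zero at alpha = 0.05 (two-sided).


Step 1: Rank x and y separately (midranks; no ties here).
rank(x): 7->4, 5->2, 12->6, 6->3, 17->8, 3->1, 14->7, 10->5
rank(y): 6->6, 2->2, 4->4, 1->1, 8->8, 3->3, 7->7, 5->5
Step 2: d_i = R_x(i) - R_y(i); compute d_i^2.
  (4-6)^2=4, (2-2)^2=0, (6-4)^2=4, (3-1)^2=4, (8-8)^2=0, (1-3)^2=4, (7-7)^2=0, (5-5)^2=0
sum(d^2) = 16.
Step 3: rho = 1 - 6*16 / (8*(8^2 - 1)) = 1 - 96/504 = 0.809524.
Step 4: Under H0, t = rho * sqrt((n-2)/(1-rho^2)) = 3.3776 ~ t(6).
Step 5: Two-sided p-value from the t-distribution with 6 df = 0.014903.
Step 6: alpha = 0.05. reject H0.

rho = 0.8095, p = 0.014903, reject H0 at alpha = 0.05.


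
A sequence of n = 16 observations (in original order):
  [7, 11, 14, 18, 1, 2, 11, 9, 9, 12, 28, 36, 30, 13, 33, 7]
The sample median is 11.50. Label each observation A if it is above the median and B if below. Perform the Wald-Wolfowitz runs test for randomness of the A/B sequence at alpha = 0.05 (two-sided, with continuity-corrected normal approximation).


Step 1: Compute median = 11.50; label A = above, B = below.
Labels in order: BBAABBBBBAAAAAAB  (n_A = 8, n_B = 8)
Step 2: Count runs R = 5.
Step 3: Under H0 (random ordering), E[R] = 2*n_A*n_B/(n_A+n_B) + 1 = 2*8*8/16 + 1 = 9.0000.
        Var[R] = 2*n_A*n_B*(2*n_A*n_B - n_A - n_B) / ((n_A+n_B)^2 * (n_A+n_B-1)) = 14336/3840 = 3.7333.
        SD[R] = 1.9322.
Step 4: Continuity-corrected z = (R + 0.5 - E[R]) / SD[R] = (5 + 0.5 - 9.0000) / 1.9322 = -1.8114.
Step 5: Two-sided p-value via normal approximation = 2*(1 - Phi(|z|)) = 0.070076.
Step 6: alpha = 0.05. fail to reject H0.

R = 5, z = -1.8114, p = 0.070076, fail to reject H0.


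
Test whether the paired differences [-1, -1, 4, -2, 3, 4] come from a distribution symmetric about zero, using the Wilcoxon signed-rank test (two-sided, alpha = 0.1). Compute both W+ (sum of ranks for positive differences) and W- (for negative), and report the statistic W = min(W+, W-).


Step 1: Drop any zero differences (none here) and take |d_i|.
|d| = [1, 1, 4, 2, 3, 4]
Step 2: Midrank |d_i| (ties get averaged ranks).
ranks: |1|->1.5, |1|->1.5, |4|->5.5, |2|->3, |3|->4, |4|->5.5
Step 3: Attach original signs; sum ranks with positive sign and with negative sign.
W+ = 5.5 + 4 + 5.5 = 15
W- = 1.5 + 1.5 + 3 = 6
(Check: W+ + W- = 21 should equal n(n+1)/2 = 21.)
Step 4: Test statistic W = min(W+, W-) = 6.
Step 5: Ties in |d|, so use the tie-corrected normal approximation.
        E[W] = n(n+1)/4 = 6*7/4 = 10.5.
        Tie groups: |d|=1 (t=2), |d|=4 (t=2); sum(t^3 - t) = 12.
        Var[W] = n(n+1)(2n+1)/24 - sum(t^3-t)/48 = 546/24 - 12/48 = 22.5.
        z = (W - E[W]) / sqrt(Var[W]) = (6 - 10.5) / 4.7434 = -0.9487.
        Two-sided p = 2*Phi(z) = 0.342782.
Step 6: alpha = 0.1. fail to reject H0.

W+ = 15, W- = 6, W = min = 6, p = 0.342782, fail to reject H0.


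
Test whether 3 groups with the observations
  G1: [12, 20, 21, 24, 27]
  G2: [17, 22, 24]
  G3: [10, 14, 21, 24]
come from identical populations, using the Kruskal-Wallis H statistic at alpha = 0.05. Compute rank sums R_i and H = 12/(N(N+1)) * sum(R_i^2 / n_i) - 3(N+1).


Step 1: Combine all N = 12 observations and assign midranks.
sorted (value, group, rank): (10,G3,1), (12,G1,2), (14,G3,3), (17,G2,4), (20,G1,5), (21,G1,6.5), (21,G3,6.5), (22,G2,8), (24,G1,10), (24,G2,10), (24,G3,10), (27,G1,12)
Step 2: Sum ranks within each group.
R_1 = 35.5 (n_1 = 5)
R_2 = 22 (n_2 = 3)
R_3 = 20.5 (n_3 = 4)
Step 3: H = 12/(N(N+1)) * sum(R_i^2/n_i) - 3(N+1)
     = 12/(12*13) * (35.5^2/5 + 22^2/3 + 20.5^2/4) - 3*13
     = 0.076923 * 518.446 - 39
     = 0.880449.
Step 4: Ties present; correction factor C = 1 - 30/(12^3 - 12) = 0.982517. Corrected H = 0.880449 / 0.982517 = 0.896115.
Step 5: Under H0, H ~ chi^2(2); p-value = 0.638868.
Step 6: alpha = 0.05. fail to reject H0.

H = 0.8961, df = 2, p = 0.638868, fail to reject H0.


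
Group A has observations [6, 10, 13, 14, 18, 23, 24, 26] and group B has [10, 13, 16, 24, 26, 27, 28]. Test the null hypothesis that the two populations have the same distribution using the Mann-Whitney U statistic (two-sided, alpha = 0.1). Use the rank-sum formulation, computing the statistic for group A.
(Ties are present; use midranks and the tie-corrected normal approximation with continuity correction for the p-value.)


Step 1: Combine and sort all 15 observations; assign midranks.
sorted (value, group): (6,X), (10,X), (10,Y), (13,X), (13,Y), (14,X), (16,Y), (18,X), (23,X), (24,X), (24,Y), (26,X), (26,Y), (27,Y), (28,Y)
ranks: 6->1, 10->2.5, 10->2.5, 13->4.5, 13->4.5, 14->6, 16->7, 18->8, 23->9, 24->10.5, 24->10.5, 26->12.5, 26->12.5, 27->14, 28->15
Step 2: Rank sum for X: R1 = 1 + 2.5 + 4.5 + 6 + 8 + 9 + 10.5 + 12.5 = 54.
Step 3: U_X = R1 - n1(n1+1)/2 = 54 - 8*9/2 = 54 - 36 = 18.
       U_Y = n1*n2 - U_X = 56 - 18 = 38.
Step 4: Ties are present, so use the tie-corrected normal approximation (with continuity correction) for the p-value.
Step 5: p-value = 0.269871; compare to alpha = 0.1. fail to reject H0.

U_X = 18, p = 0.269871, fail to reject H0 at alpha = 0.1.


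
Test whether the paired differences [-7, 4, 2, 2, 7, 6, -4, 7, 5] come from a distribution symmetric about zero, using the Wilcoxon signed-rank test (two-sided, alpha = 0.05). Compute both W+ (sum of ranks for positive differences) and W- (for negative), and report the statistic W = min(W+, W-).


Step 1: Drop any zero differences (none here) and take |d_i|.
|d| = [7, 4, 2, 2, 7, 6, 4, 7, 5]
Step 2: Midrank |d_i| (ties get averaged ranks).
ranks: |7|->8, |4|->3.5, |2|->1.5, |2|->1.5, |7|->8, |6|->6, |4|->3.5, |7|->8, |5|->5
Step 3: Attach original signs; sum ranks with positive sign and with negative sign.
W+ = 3.5 + 1.5 + 1.5 + 8 + 6 + 8 + 5 = 33.5
W- = 8 + 3.5 = 11.5
(Check: W+ + W- = 45 should equal n(n+1)/2 = 45.)
Step 4: Test statistic W = min(W+, W-) = 11.5.
Step 5: Ties in |d|, so use the tie-corrected normal approximation.
        E[W] = n(n+1)/4 = 9*10/4 = 22.5.
        Tie groups: |d|=2 (t=2), |d|=4 (t=2), |d|=7 (t=3); sum(t^3 - t) = 36.
        Var[W] = n(n+1)(2n+1)/24 - sum(t^3-t)/48 = 1710/24 - 36/48 = 70.5.
        z = (W - E[W]) / sqrt(Var[W]) = (11.5 - 22.5) / 8.3964 = -1.3101.
        Two-sided p = 2*Phi(z) = 0.190168.
Step 6: alpha = 0.05. fail to reject H0.

W+ = 33.5, W- = 11.5, W = min = 11.5, p = 0.190168, fail to reject H0.


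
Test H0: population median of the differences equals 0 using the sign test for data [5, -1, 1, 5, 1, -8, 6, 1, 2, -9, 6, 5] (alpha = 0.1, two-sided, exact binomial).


Step 1: Discard zero differences. Original n = 12; n_eff = number of nonzero differences = 12.
Nonzero differences (with sign): +5, -1, +1, +5, +1, -8, +6, +1, +2, -9, +6, +5
Step 2: Count signs: positive = 9, negative = 3.
Step 3: Under H0: P(positive) = 0.5, so the number of positives S ~ Bin(12, 0.5).
Step 4: Two-sided exact p-value = sum of Bin(12,0.5) probabilities at or below the observed probability = 0.145996.
Step 5: alpha = 0.1. fail to reject H0.

n_eff = 12, pos = 9, neg = 3, p = 0.145996, fail to reject H0.


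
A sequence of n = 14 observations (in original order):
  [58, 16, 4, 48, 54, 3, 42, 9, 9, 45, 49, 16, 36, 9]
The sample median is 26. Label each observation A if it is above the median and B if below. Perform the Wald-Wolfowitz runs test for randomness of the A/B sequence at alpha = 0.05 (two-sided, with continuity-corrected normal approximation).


Step 1: Compute median = 26; label A = above, B = below.
Labels in order: ABBAABABBAABAB  (n_A = 7, n_B = 7)
Step 2: Count runs R = 10.
Step 3: Under H0 (random ordering), E[R] = 2*n_A*n_B/(n_A+n_B) + 1 = 2*7*7/14 + 1 = 8.0000.
        Var[R] = 2*n_A*n_B*(2*n_A*n_B - n_A - n_B) / ((n_A+n_B)^2 * (n_A+n_B-1)) = 8232/2548 = 3.2308.
        SD[R] = 1.7974.
Step 4: Continuity-corrected z = (R - 0.5 - E[R]) / SD[R] = (10 - 0.5 - 8.0000) / 1.7974 = 0.8345.
Step 5: Two-sided p-value via normal approximation = 2*(1 - Phi(|z|)) = 0.403986.
Step 6: alpha = 0.05. fail to reject H0.

R = 10, z = 0.8345, p = 0.403986, fail to reject H0.


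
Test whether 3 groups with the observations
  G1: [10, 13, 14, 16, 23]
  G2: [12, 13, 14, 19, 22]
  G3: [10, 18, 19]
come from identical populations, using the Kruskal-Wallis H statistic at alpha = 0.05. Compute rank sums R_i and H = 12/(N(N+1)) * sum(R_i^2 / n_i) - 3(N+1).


Step 1: Combine all N = 13 observations and assign midranks.
sorted (value, group, rank): (10,G1,1.5), (10,G3,1.5), (12,G2,3), (13,G1,4.5), (13,G2,4.5), (14,G1,6.5), (14,G2,6.5), (16,G1,8), (18,G3,9), (19,G2,10.5), (19,G3,10.5), (22,G2,12), (23,G1,13)
Step 2: Sum ranks within each group.
R_1 = 33.5 (n_1 = 5)
R_2 = 36.5 (n_2 = 5)
R_3 = 21 (n_3 = 3)
Step 3: H = 12/(N(N+1)) * sum(R_i^2/n_i) - 3(N+1)
     = 12/(13*14) * (33.5^2/5 + 36.5^2/5 + 21^2/3) - 3*14
     = 0.065934 * 637.9 - 42
     = 0.059341.
Step 4: Ties present; correction factor C = 1 - 24/(13^3 - 13) = 0.989011. Corrected H = 0.059341 / 0.989011 = 0.060000.
Step 5: Under H0, H ~ chi^2(2); p-value = 0.970446.
Step 6: alpha = 0.05. fail to reject H0.

H = 0.0600, df = 2, p = 0.970446, fail to reject H0.


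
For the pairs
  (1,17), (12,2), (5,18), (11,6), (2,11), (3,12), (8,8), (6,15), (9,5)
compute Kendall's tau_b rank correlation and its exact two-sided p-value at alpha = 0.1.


Step 1: Enumerate the 36 unordered pairs (i,j) with i<j and classify each by sign(x_j-x_i) * sign(y_j-y_i).
  (1,2):dx=+11,dy=-15->D; (1,3):dx=+4,dy=+1->C; (1,4):dx=+10,dy=-11->D; (1,5):dx=+1,dy=-6->D
  (1,6):dx=+2,dy=-5->D; (1,7):dx=+7,dy=-9->D; (1,8):dx=+5,dy=-2->D; (1,9):dx=+8,dy=-12->D
  (2,3):dx=-7,dy=+16->D; (2,4):dx=-1,dy=+4->D; (2,5):dx=-10,dy=+9->D; (2,6):dx=-9,dy=+10->D
  (2,7):dx=-4,dy=+6->D; (2,8):dx=-6,dy=+13->D; (2,9):dx=-3,dy=+3->D; (3,4):dx=+6,dy=-12->D
  (3,5):dx=-3,dy=-7->C; (3,6):dx=-2,dy=-6->C; (3,7):dx=+3,dy=-10->D; (3,8):dx=+1,dy=-3->D
  (3,9):dx=+4,dy=-13->D; (4,5):dx=-9,dy=+5->D; (4,6):dx=-8,dy=+6->D; (4,7):dx=-3,dy=+2->D
  (4,8):dx=-5,dy=+9->D; (4,9):dx=-2,dy=-1->C; (5,6):dx=+1,dy=+1->C; (5,7):dx=+6,dy=-3->D
  (5,8):dx=+4,dy=+4->C; (5,9):dx=+7,dy=-6->D; (6,7):dx=+5,dy=-4->D; (6,8):dx=+3,dy=+3->C
  (6,9):dx=+6,dy=-7->D; (7,8):dx=-2,dy=+7->D; (7,9):dx=+1,dy=-3->D; (8,9):dx=+3,dy=-10->D
Step 2: C = 7, D = 29, total pairs = 36.
Step 3: tau = (C - D)/(n(n-1)/2) = (7 - 29)/36 = -0.611111.
Step 4: Exact two-sided p-value (enumerate n! = 362880 permutations of y under H0): p = 0.024741.
Step 5: alpha = 0.1. reject H0.

tau_b = -0.6111 (C=7, D=29), p = 0.024741, reject H0.


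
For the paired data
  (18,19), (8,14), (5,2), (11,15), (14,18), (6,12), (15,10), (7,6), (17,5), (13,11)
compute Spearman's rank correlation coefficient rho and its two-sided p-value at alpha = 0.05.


Step 1: Rank x and y separately (midranks; no ties here).
rank(x): 18->10, 8->4, 5->1, 11->5, 14->7, 6->2, 15->8, 7->3, 17->9, 13->6
rank(y): 19->10, 14->7, 2->1, 15->8, 18->9, 12->6, 10->4, 6->3, 5->2, 11->5
Step 2: d_i = R_x(i) - R_y(i); compute d_i^2.
  (10-10)^2=0, (4-7)^2=9, (1-1)^2=0, (5-8)^2=9, (7-9)^2=4, (2-6)^2=16, (8-4)^2=16, (3-3)^2=0, (9-2)^2=49, (6-5)^2=1
sum(d^2) = 104.
Step 3: rho = 1 - 6*104 / (10*(10^2 - 1)) = 1 - 624/990 = 0.369697.
Step 4: Under H0, t = rho * sqrt((n-2)/(1-rho^2)) = 1.1254 ~ t(8).
Step 5: Two-sided p-value from the t-distribution with 8 df = 0.293050.
Step 6: alpha = 0.05. fail to reject H0.

rho = 0.3697, p = 0.293050, fail to reject H0 at alpha = 0.05.


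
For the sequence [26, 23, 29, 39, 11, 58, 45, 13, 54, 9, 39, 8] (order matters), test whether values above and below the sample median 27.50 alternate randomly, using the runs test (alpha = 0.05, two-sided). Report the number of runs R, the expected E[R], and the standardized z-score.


Step 1: Compute median = 27.50; label A = above, B = below.
Labels in order: BBAABAABABAB  (n_A = 6, n_B = 6)
Step 2: Count runs R = 9.
Step 3: Under H0 (random ordering), E[R] = 2*n_A*n_B/(n_A+n_B) + 1 = 2*6*6/12 + 1 = 7.0000.
        Var[R] = 2*n_A*n_B*(2*n_A*n_B - n_A - n_B) / ((n_A+n_B)^2 * (n_A+n_B-1)) = 4320/1584 = 2.7273.
        SD[R] = 1.6514.
Step 4: Continuity-corrected z = (R - 0.5 - E[R]) / SD[R] = (9 - 0.5 - 7.0000) / 1.6514 = 0.9083.
Step 5: Two-sided p-value via normal approximation = 2*(1 - Phi(|z|)) = 0.363722.
Step 6: alpha = 0.05. fail to reject H0.

R = 9, z = 0.9083, p = 0.363722, fail to reject H0.


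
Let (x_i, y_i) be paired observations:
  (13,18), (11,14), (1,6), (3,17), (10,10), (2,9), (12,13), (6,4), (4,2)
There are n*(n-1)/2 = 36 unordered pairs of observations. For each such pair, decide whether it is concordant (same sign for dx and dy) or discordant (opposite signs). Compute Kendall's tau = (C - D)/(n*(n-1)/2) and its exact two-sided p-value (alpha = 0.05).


Step 1: Enumerate the 36 unordered pairs (i,j) with i<j and classify each by sign(x_j-x_i) * sign(y_j-y_i).
  (1,2):dx=-2,dy=-4->C; (1,3):dx=-12,dy=-12->C; (1,4):dx=-10,dy=-1->C; (1,5):dx=-3,dy=-8->C
  (1,6):dx=-11,dy=-9->C; (1,7):dx=-1,dy=-5->C; (1,8):dx=-7,dy=-14->C; (1,9):dx=-9,dy=-16->C
  (2,3):dx=-10,dy=-8->C; (2,4):dx=-8,dy=+3->D; (2,5):dx=-1,dy=-4->C; (2,6):dx=-9,dy=-5->C
  (2,7):dx=+1,dy=-1->D; (2,8):dx=-5,dy=-10->C; (2,9):dx=-7,dy=-12->C; (3,4):dx=+2,dy=+11->C
  (3,5):dx=+9,dy=+4->C; (3,6):dx=+1,dy=+3->C; (3,7):dx=+11,dy=+7->C; (3,8):dx=+5,dy=-2->D
  (3,9):dx=+3,dy=-4->D; (4,5):dx=+7,dy=-7->D; (4,6):dx=-1,dy=-8->C; (4,7):dx=+9,dy=-4->D
  (4,8):dx=+3,dy=-13->D; (4,9):dx=+1,dy=-15->D; (5,6):dx=-8,dy=-1->C; (5,7):dx=+2,dy=+3->C
  (5,8):dx=-4,dy=-6->C; (5,9):dx=-6,dy=-8->C; (6,7):dx=+10,dy=+4->C; (6,8):dx=+4,dy=-5->D
  (6,9):dx=+2,dy=-7->D; (7,8):dx=-6,dy=-9->C; (7,9):dx=-8,dy=-11->C; (8,9):dx=-2,dy=-2->C
Step 2: C = 26, D = 10, total pairs = 36.
Step 3: tau = (C - D)/(n(n-1)/2) = (26 - 10)/36 = 0.444444.
Step 4: Exact two-sided p-value (enumerate n! = 362880 permutations of y under H0): p = 0.119439.
Step 5: alpha = 0.05. fail to reject H0.

tau_b = 0.4444 (C=26, D=10), p = 0.119439, fail to reject H0.


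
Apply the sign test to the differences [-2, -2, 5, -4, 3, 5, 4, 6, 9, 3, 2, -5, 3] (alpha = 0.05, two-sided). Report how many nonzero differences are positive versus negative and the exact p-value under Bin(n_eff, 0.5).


Step 1: Discard zero differences. Original n = 13; n_eff = number of nonzero differences = 13.
Nonzero differences (with sign): -2, -2, +5, -4, +3, +5, +4, +6, +9, +3, +2, -5, +3
Step 2: Count signs: positive = 9, negative = 4.
Step 3: Under H0: P(positive) = 0.5, so the number of positives S ~ Bin(13, 0.5).
Step 4: Two-sided exact p-value = sum of Bin(13,0.5) probabilities at or below the observed probability = 0.266846.
Step 5: alpha = 0.05. fail to reject H0.

n_eff = 13, pos = 9, neg = 4, p = 0.266846, fail to reject H0.


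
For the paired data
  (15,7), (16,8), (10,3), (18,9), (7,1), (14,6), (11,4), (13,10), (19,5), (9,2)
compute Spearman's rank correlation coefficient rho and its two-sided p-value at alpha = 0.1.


Step 1: Rank x and y separately (midranks; no ties here).
rank(x): 15->7, 16->8, 10->3, 18->9, 7->1, 14->6, 11->4, 13->5, 19->10, 9->2
rank(y): 7->7, 8->8, 3->3, 9->9, 1->1, 6->6, 4->4, 10->10, 5->5, 2->2
Step 2: d_i = R_x(i) - R_y(i); compute d_i^2.
  (7-7)^2=0, (8-8)^2=0, (3-3)^2=0, (9-9)^2=0, (1-1)^2=0, (6-6)^2=0, (4-4)^2=0, (5-10)^2=25, (10-5)^2=25, (2-2)^2=0
sum(d^2) = 50.
Step 3: rho = 1 - 6*50 / (10*(10^2 - 1)) = 1 - 300/990 = 0.696970.
Step 4: Under H0, t = rho * sqrt((n-2)/(1-rho^2)) = 2.7490 ~ t(8).
Step 5: Two-sided p-value from the t-distribution with 8 df = 0.025097.
Step 6: alpha = 0.1. reject H0.

rho = 0.6970, p = 0.025097, reject H0 at alpha = 0.1.


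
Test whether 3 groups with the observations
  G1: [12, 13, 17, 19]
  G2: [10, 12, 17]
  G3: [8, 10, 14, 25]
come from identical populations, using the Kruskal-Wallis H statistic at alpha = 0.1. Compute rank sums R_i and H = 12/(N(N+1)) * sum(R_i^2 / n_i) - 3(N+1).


Step 1: Combine all N = 11 observations and assign midranks.
sorted (value, group, rank): (8,G3,1), (10,G2,2.5), (10,G3,2.5), (12,G1,4.5), (12,G2,4.5), (13,G1,6), (14,G3,7), (17,G1,8.5), (17,G2,8.5), (19,G1,10), (25,G3,11)
Step 2: Sum ranks within each group.
R_1 = 29 (n_1 = 4)
R_2 = 15.5 (n_2 = 3)
R_3 = 21.5 (n_3 = 4)
Step 3: H = 12/(N(N+1)) * sum(R_i^2/n_i) - 3(N+1)
     = 12/(11*12) * (29^2/4 + 15.5^2/3 + 21.5^2/4) - 3*12
     = 0.090909 * 405.896 - 36
     = 0.899621.
Step 4: Ties present; correction factor C = 1 - 18/(11^3 - 11) = 0.986364. Corrected H = 0.899621 / 0.986364 = 0.912058.
Step 5: Under H0, H ~ chi^2(2); p-value = 0.633795.
Step 6: alpha = 0.1. fail to reject H0.

H = 0.9121, df = 2, p = 0.633795, fail to reject H0.


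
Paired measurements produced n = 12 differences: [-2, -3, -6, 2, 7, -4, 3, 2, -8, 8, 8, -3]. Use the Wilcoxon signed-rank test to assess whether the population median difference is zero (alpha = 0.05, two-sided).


Step 1: Drop any zero differences (none here) and take |d_i|.
|d| = [2, 3, 6, 2, 7, 4, 3, 2, 8, 8, 8, 3]
Step 2: Midrank |d_i| (ties get averaged ranks).
ranks: |2|->2, |3|->5, |6|->8, |2|->2, |7|->9, |4|->7, |3|->5, |2|->2, |8|->11, |8|->11, |8|->11, |3|->5
Step 3: Attach original signs; sum ranks with positive sign and with negative sign.
W+ = 2 + 9 + 5 + 2 + 11 + 11 = 40
W- = 2 + 5 + 8 + 7 + 11 + 5 = 38
(Check: W+ + W- = 78 should equal n(n+1)/2 = 78.)
Step 4: Test statistic W = min(W+, W-) = 38.
Step 5: Ties in |d|, so use the tie-corrected normal approximation.
        E[W] = n(n+1)/4 = 12*13/4 = 39.
        Tie groups: |d|=2 (t=3), |d|=3 (t=3), |d|=8 (t=3); sum(t^3 - t) = 72.
        Var[W] = n(n+1)(2n+1)/24 - sum(t^3-t)/48 = 3900/24 - 72/48 = 161.
        z = (W - E[W]) / sqrt(Var[W]) = (38 - 39) / 12.6886 = -0.0788.
        Two-sided p = 2*Phi(z) = 0.937183.
Step 6: alpha = 0.05. fail to reject H0.

W+ = 40, W- = 38, W = min = 38, p = 0.937183, fail to reject H0.


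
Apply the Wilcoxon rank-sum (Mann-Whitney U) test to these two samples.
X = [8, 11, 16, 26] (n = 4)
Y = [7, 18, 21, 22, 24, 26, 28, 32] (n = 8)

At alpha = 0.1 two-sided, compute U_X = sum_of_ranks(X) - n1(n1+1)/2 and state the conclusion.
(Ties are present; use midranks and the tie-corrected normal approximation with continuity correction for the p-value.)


Step 1: Combine and sort all 12 observations; assign midranks.
sorted (value, group): (7,Y), (8,X), (11,X), (16,X), (18,Y), (21,Y), (22,Y), (24,Y), (26,X), (26,Y), (28,Y), (32,Y)
ranks: 7->1, 8->2, 11->3, 16->4, 18->5, 21->6, 22->7, 24->8, 26->9.5, 26->9.5, 28->11, 32->12
Step 2: Rank sum for X: R1 = 2 + 3 + 4 + 9.5 = 18.5.
Step 3: U_X = R1 - n1(n1+1)/2 = 18.5 - 4*5/2 = 18.5 - 10 = 8.5.
       U_Y = n1*n2 - U_X = 32 - 8.5 = 23.5.
Step 4: Ties are present, so use the tie-corrected normal approximation (with continuity correction) for the p-value.
Step 5: p-value = 0.233663; compare to alpha = 0.1. fail to reject H0.

U_X = 8.5, p = 0.233663, fail to reject H0 at alpha = 0.1.
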